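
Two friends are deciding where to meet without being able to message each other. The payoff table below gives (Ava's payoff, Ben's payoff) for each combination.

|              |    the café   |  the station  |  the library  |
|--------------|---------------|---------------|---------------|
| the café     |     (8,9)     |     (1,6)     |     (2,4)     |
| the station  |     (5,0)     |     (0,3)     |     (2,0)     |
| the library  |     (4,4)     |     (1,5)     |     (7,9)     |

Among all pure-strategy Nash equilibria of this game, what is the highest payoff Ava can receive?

8

Both the café is a pure NE (Ava: 8 ≥ 5; Ben: 9 ≥ 6). Ava gets 8.
Both the library is a pure NE (Ava: 7 ≥ 2; Ben: 9 ≥ 5). Ava gets 7.
Every other cell has a profitable deviation for at least one player. Highest of {8, 7} is 8.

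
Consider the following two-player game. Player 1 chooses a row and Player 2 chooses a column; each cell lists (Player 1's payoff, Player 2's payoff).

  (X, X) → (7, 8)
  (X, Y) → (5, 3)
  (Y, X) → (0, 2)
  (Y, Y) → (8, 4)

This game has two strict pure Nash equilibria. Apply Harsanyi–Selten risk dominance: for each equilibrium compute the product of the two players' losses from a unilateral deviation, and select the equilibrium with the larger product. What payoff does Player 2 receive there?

At both X: Player 1 loses 7 − 0 = 7 by deviating; Player 2 loses 8 − 3 = 5. Product = 7·5 = 35.
At both Y: Player 1 loses 8 − 5 = 3 by deviating; Player 2 loses 4 − 2 = 2. Product = 3·2 = 6.
35 > 6, so both X is risk-dominant. Player 2's payoff there is 8.

8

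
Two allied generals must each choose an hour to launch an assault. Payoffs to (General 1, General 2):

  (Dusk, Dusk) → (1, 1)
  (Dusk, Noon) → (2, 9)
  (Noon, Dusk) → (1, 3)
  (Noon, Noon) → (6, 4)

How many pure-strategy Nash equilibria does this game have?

Both Noon: General 1 gets 6 (best alternative 2); General 2 gets 4 (best alternative 3). Neither deviates — NE.
Both Dusk is not a NE: General 2 would switch to Noon (9 > 1).
No other cell survives both best-response checks, so there is 1 pure NE.

1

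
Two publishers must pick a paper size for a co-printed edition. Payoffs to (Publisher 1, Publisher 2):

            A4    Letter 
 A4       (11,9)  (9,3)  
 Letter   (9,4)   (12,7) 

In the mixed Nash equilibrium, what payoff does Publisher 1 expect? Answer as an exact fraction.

Publisher 2 mixes with probability q on A4, chosen so Publisher 1 is indifferent: 11q + 9(1−q) = 9q + 12(1−q) gives q = 3/5.
Publisher 1's expected payoff (from either row, since indifferent) is 11·3/5 + 9·2/5 = 51/5.

51/5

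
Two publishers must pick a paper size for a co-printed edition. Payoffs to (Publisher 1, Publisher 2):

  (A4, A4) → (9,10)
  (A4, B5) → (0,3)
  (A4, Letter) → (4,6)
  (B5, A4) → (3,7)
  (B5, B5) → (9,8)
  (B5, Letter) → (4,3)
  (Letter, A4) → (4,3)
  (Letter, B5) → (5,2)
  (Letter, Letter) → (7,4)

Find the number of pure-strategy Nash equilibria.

Both A4: Publisher 1 gets 9 (best alternative 4); Publisher 2 gets 10 (best alternative 6). Neither deviates — NE.
Both B5: Publisher 1 gets 9 (best alternative 5); Publisher 2 gets 8 (best alternative 7). Neither deviates — NE.
Both Letter: Publisher 1 gets 7 (best alternative 4); Publisher 2 gets 4 (best alternative 3). Neither deviates — NE.
(A4, Letter) is not a NE: Publisher 1 would switch to Letter (7 > 4).
No other cell survives both best-response checks, so there are 3 pure NE.

3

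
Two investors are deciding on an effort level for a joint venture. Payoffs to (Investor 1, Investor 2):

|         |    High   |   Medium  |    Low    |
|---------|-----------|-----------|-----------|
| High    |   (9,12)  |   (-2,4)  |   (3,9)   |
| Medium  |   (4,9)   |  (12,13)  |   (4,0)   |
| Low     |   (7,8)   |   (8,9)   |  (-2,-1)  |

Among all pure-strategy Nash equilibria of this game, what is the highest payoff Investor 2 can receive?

Both High is a pure NE (Investor 1: 9 ≥ 7; Investor 2: 12 ≥ 9). Investor 2 gets 12.
Both Medium is a pure NE (Investor 1: 12 ≥ 8; Investor 2: 13 ≥ 9). Investor 2 gets 13.
Every other cell has a profitable deviation for at least one player. Highest of {12, 13} is 13.

13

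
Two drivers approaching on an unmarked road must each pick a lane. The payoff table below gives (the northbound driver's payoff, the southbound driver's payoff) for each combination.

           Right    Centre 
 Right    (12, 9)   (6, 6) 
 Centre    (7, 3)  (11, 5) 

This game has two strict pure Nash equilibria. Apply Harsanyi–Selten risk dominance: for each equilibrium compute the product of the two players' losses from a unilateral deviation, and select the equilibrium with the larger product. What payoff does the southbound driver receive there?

9

At both Right: the northbound driver loses 12 − 7 = 5 by deviating; the southbound driver loses 9 − 6 = 3. Product = 5·3 = 15.
At both Centre: the northbound driver loses 11 − 6 = 5 by deviating; the southbound driver loses 5 − 3 = 2. Product = 5·2 = 10.
15 > 10, so both Right is risk-dominant. The southbound driver's payoff there is 9.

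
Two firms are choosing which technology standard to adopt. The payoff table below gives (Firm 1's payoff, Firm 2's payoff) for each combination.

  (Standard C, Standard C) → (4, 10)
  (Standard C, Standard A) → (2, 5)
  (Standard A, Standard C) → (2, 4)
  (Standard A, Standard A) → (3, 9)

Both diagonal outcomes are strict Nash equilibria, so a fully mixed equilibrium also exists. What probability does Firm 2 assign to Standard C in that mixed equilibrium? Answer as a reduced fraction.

Firm 2's mix q on Standard C must make Firm 1 indifferent between Standard C and Standard A.
Firm 1's payoff from Standard C: 4q + 2(1−q). From Standard A: 2q + 3(1−q).
Set equal: 2q = 1(1−q) → q = 1/3.

1/3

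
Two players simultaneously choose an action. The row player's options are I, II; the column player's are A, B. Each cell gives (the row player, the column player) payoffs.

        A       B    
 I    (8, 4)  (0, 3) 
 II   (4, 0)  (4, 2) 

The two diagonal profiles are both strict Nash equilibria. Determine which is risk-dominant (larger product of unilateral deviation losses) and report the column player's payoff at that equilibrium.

At (I, A): the row player loses 8 − 4 = 4 by deviating; the column player loses 4 − 3 = 1. Product = 4·1 = 4.
At (II, B): the row player loses 4 − 0 = 4 by deviating; the column player loses 2 − 0 = 2. Product = 4·2 = 8.
8 > 4, so (II, B) is risk-dominant. The column player's payoff there is 2.

2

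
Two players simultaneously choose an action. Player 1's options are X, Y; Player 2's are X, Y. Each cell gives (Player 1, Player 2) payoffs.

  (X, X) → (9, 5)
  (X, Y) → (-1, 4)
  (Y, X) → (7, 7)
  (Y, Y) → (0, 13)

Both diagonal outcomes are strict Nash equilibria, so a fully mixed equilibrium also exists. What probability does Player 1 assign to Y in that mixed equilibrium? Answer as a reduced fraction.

Player 1's mix p on X must make Player 2 indifferent between X and Y.
Player 2's payoff from X: 5p + 7(1−p). From Y: 4p + 13(1−p).
Set equal: 1p = 6(1−p) → p = 6/7.
Probability on Y is 1 − 6/7 = 1/7.

1/7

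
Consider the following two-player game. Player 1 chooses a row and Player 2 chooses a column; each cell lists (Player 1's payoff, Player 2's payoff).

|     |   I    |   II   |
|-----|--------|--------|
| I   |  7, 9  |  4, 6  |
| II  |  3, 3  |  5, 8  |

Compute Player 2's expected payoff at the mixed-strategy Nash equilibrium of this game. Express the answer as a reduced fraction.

Player 1 mixes with probability p on I, chosen so Player 2 is indifferent: 9p + 3(1−p) = 6p + 8(1−p) gives p = 5/8.
Player 2's expected payoff is 9·5/8 + 3·3/8 = 27/4.

27/4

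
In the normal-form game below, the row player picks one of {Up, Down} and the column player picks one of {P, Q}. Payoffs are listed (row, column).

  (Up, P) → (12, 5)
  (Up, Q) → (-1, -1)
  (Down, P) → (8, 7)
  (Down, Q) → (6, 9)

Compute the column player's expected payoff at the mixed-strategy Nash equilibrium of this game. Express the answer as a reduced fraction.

The row player mixes with probability p on Up, chosen so the column player is indifferent: 5p + 7(1−p) = (-1)p + 9(1−p) gives p = 1/4.
The column player's expected payoff is 5·1/4 + 7·3/4 = 13/2.

13/2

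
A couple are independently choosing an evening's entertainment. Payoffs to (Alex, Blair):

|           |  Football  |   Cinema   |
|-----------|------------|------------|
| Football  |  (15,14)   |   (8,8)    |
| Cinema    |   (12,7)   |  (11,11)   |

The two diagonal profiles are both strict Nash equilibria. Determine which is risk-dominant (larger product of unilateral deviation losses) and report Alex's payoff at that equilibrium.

15

At both Football: Alex loses 15 − 12 = 3 by deviating; Blair loses 14 − 8 = 6. Product = 3·6 = 18.
At both Cinema: Alex loses 11 − 8 = 3 by deviating; Blair loses 11 − 7 = 4. Product = 3·4 = 12.
18 > 12, so both Football is risk-dominant. Alex's payoff there is 15.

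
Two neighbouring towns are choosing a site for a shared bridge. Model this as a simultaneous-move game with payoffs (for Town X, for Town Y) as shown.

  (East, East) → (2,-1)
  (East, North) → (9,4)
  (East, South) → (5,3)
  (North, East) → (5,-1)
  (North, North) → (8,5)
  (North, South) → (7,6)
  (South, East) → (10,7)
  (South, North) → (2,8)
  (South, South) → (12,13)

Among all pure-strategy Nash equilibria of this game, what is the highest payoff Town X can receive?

(East, North) is a pure NE (Town X: 9 ≥ 8; Town Y: 4 ≥ 3). Town X gets 9.
Both South is a pure NE (Town X: 12 ≥ 7; Town Y: 13 ≥ 8). Town X gets 12.
Every other cell has a profitable deviation for at least one player. Highest of {9, 12} is 12.

12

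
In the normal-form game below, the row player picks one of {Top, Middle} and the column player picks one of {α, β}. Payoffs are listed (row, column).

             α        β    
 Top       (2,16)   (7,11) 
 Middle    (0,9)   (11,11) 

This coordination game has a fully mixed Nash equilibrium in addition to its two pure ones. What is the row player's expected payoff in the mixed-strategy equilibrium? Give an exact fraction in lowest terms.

11/3

The column player mixes with probability q on α, chosen so the row player is indifferent: 2q + 7(1−q) = 0q + 11(1−q) gives q = 2/3.
The row player's expected payoff (from either row, since indifferent) is 2·2/3 + 7·1/3 = 11/3.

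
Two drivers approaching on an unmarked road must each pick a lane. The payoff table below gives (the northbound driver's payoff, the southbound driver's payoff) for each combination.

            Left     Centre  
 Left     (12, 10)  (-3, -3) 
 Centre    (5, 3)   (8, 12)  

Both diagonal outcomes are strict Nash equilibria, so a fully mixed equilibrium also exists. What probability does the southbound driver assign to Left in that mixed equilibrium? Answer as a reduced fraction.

11/18

The southbound driver's mix q on Left must make the northbound driver indifferent between Left and Centre.
The northbound driver's payoff from Left: 12q + (-3)(1−q). From Centre: 5q + 8(1−q).
Set equal: 7q = 11(1−q) → q = 11/18.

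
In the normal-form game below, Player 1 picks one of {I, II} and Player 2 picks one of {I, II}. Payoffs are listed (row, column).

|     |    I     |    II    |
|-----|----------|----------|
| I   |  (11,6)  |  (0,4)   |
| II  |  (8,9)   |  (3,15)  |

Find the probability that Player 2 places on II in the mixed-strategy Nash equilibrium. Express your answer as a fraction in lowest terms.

Player 2's mix q on I must make Player 1 indifferent between I and II.
Player 1's payoff from I: 11q + 0(1−q). From II: 8q + 3(1−q).
Set equal: 3q = 3(1−q) → q = 3/6 = 1/2.
Probability on II is 1 − 1/2 = 1/2.

1/2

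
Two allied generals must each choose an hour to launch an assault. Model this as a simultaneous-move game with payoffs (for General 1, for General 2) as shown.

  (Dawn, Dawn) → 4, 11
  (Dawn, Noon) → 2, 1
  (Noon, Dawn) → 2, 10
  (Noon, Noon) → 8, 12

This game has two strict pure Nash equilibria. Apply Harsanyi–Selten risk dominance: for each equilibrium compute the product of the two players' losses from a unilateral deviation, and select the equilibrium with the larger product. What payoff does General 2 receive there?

11

At both Dawn: General 1 loses 4 − 2 = 2 by deviating; General 2 loses 11 − 1 = 10. Product = 2·10 = 20.
At both Noon: General 1 loses 8 − 2 = 6 by deviating; General 2 loses 12 − 10 = 2. Product = 6·2 = 12.
20 > 12, so both Dawn is risk-dominant. General 2's payoff there is 11.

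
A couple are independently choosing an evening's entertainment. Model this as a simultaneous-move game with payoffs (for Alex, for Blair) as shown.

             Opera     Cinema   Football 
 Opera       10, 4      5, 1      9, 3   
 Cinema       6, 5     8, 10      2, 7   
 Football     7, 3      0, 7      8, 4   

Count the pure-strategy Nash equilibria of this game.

2

Both Opera: Alex gets 10 (best alternative 7); Blair gets 4 (best alternative 3). Neither deviates — NE.
Both Cinema: Alex gets 8 (best alternative 5); Blair gets 10 (best alternative 7). Neither deviates — NE.
Both Football is not a NE: Alex would switch to Opera (9 > 8).
No other cell survives both best-response checks, so there are 2 pure NE.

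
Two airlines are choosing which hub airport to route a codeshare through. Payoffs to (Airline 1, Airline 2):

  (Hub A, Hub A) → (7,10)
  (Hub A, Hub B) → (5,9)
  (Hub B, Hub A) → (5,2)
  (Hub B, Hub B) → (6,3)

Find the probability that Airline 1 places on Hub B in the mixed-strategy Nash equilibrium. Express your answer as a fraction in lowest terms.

1/2

Airline 1's mix p on Hub A must make Airline 2 indifferent between Hub A and Hub B.
Airline 2's payoff from Hub A: 10p + 2(1−p). From Hub B: 9p + 3(1−p).
Set equal: 1p = 1(1−p) → p = 1/2.
Probability on Hub B is 1 − 1/2 = 1/2.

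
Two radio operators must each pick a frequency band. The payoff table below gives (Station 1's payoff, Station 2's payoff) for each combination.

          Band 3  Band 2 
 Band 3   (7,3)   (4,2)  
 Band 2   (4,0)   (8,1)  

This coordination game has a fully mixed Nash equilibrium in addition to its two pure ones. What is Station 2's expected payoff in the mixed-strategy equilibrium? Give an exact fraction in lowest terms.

3/2

Station 1 mixes with probability p on Band 3, chosen so Station 2 is indifferent: 3p + 0(1−p) = 2p + 1(1−p) gives p = 1/2.
Station 2's expected payoff is 3·1/2 + 0·1/2 = 3/2.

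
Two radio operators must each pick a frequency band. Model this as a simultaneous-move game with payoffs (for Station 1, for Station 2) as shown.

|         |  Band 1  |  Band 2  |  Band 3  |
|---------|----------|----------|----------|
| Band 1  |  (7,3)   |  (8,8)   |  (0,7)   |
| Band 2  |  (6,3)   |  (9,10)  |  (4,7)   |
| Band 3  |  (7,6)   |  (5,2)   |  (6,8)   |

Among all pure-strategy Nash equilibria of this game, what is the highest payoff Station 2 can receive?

Both Band 2 is a pure NE (Station 1: 9 ≥ 8; Station 2: 10 ≥ 7). Station 2 gets 10.
Both Band 3 is a pure NE (Station 1: 6 ≥ 4; Station 2: 8 ≥ 6). Station 2 gets 8.
Every other cell has a profitable deviation for at least one player. Highest of {10, 8} is 10.

10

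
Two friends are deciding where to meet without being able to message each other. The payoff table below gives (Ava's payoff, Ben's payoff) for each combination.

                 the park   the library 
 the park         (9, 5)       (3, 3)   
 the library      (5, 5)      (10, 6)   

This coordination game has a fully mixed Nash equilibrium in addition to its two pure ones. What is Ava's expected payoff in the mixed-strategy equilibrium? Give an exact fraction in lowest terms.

Ben mixes with probability q on the park, chosen so Ava is indifferent: 9q + 3(1−q) = 5q + 10(1−q) gives q = 7/11.
Ava's expected payoff (from either row, since indifferent) is 9·7/11 + 3·4/11 = 75/11.

75/11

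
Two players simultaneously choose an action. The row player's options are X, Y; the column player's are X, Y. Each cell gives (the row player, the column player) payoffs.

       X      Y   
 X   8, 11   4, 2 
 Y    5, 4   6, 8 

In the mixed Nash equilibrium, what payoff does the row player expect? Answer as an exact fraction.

The column player mixes with probability q on X, chosen so the row player is indifferent: 8q + 4(1−q) = 5q + 6(1−q) gives q = 2/5.
The row player's expected payoff (from either row, since indifferent) is 8·2/5 + 4·3/5 = 28/5.

28/5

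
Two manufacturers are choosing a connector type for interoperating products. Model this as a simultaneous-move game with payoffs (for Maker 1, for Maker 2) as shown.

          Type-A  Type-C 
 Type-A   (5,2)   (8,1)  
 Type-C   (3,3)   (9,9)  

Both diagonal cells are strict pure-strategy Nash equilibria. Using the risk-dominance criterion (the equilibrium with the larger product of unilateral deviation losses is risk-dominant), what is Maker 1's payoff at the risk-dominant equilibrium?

9

At both Type-A: Maker 1 loses 5 − 3 = 2 by deviating; Maker 2 loses 2 − 1 = 1. Product = 2·1 = 2.
At both Type-C: Maker 1 loses 9 − 8 = 1 by deviating; Maker 2 loses 9 − 3 = 6. Product = 1·6 = 6.
6 > 2, so both Type-C is risk-dominant. Maker 1's payoff there is 9.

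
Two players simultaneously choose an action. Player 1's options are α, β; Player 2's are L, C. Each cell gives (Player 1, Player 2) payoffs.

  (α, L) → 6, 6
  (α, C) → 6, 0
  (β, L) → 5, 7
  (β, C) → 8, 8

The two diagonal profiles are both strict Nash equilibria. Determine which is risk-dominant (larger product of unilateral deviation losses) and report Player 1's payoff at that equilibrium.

6

At (α, L): Player 1 loses 6 − 5 = 1 by deviating; Player 2 loses 6 − 0 = 6. Product = 1·6 = 6.
At (β, C): Player 1 loses 8 − 6 = 2 by deviating; Player 2 loses 8 − 7 = 1. Product = 2·1 = 2.
6 > 2, so (α, L) is risk-dominant. Player 1's payoff there is 6.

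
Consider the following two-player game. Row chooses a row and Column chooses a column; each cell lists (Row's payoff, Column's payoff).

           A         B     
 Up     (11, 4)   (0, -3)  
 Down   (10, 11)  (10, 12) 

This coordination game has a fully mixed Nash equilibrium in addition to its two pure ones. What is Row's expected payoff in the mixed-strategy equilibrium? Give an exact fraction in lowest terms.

10

Column mixes with probability q on A, chosen so Row is indifferent: 11q + 0(1−q) = 10q + 10(1−q) gives q = 10/11.
Row's expected payoff (from either row, since indifferent) is 11·10/11 + 0·1/11 = 10.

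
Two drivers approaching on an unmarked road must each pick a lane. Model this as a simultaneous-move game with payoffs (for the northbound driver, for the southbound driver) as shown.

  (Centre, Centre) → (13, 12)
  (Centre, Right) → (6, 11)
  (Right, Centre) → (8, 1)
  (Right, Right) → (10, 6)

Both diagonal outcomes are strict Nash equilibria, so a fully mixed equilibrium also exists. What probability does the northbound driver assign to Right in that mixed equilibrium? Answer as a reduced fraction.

1/6

The northbound driver's mix p on Centre must make the southbound driver indifferent between Centre and Right.
The southbound driver's payoff from Centre: 12p + 1(1−p). From Right: 11p + 6(1−p).
Set equal: 1p = 5(1−p) → p = 5/6.
Probability on Right is 1 − 5/6 = 1/6.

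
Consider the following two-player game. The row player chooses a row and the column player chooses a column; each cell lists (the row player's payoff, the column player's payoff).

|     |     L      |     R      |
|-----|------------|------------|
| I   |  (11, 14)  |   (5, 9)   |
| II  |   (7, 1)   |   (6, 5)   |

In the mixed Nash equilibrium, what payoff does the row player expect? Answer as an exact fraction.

The column player mixes with probability q on L, chosen so the row player is indifferent: 11q + 5(1−q) = 7q + 6(1−q) gives q = 1/5.
The row player's expected payoff (from either row, since indifferent) is 11·1/5 + 5·4/5 = 31/5.

31/5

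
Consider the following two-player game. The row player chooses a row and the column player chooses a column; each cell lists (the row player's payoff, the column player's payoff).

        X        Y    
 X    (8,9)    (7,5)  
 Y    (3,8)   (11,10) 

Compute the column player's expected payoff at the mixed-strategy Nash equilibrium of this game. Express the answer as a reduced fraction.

25/3

The row player mixes with probability p on X, chosen so the column player is indifferent: 9p + 8(1−p) = 5p + 10(1−p) gives p = 1/3.
The column player's expected payoff is 9·1/3 + 8·2/3 = 25/3.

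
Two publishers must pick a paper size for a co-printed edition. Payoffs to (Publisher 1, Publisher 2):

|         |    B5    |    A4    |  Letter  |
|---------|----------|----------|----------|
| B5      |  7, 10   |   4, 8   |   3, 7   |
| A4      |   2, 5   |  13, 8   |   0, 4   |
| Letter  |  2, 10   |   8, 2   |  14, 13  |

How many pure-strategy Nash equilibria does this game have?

3

Both B5: Publisher 1 gets 7 (best alternative 2); Publisher 2 gets 10 (best alternative 8). Neither deviates — NE.
Both A4: Publisher 1 gets 13 (best alternative 8); Publisher 2 gets 8 (best alternative 5). Neither deviates — NE.
Both Letter: Publisher 1 gets 14 (best alternative 3); Publisher 2 gets 13 (best alternative 10). Neither deviates — NE.
(B5, Letter) is not a NE: Publisher 1 would switch to Letter (14 > 3).
No other cell survives both best-response checks, so there are 3 pure NE.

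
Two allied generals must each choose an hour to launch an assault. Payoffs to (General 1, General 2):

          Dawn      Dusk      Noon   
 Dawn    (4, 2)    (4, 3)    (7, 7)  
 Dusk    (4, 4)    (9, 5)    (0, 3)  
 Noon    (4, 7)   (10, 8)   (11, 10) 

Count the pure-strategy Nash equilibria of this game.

1

Both Noon: General 1 gets 11 (best alternative 7); General 2 gets 10 (best alternative 8). Neither deviates — NE.
Both Dusk is not a NE: General 1 would switch to Noon (10 > 9).
No other cell survives both best-response checks, so there is 1 pure NE.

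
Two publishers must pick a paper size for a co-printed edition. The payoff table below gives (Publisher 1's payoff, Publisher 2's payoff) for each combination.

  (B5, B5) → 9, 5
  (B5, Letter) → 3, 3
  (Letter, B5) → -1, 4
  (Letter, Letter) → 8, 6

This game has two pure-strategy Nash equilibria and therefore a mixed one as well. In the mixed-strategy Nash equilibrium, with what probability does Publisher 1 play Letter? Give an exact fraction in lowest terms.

1/2

Publisher 1's mix p on B5 must make Publisher 2 indifferent between B5 and Letter.
Publisher 2's payoff from B5: 5p + 4(1−p). From Letter: 3p + 6(1−p).
Set equal: 2p = 2(1−p) → p = 2/4 = 1/2.
Probability on Letter is 1 − 1/2 = 1/2.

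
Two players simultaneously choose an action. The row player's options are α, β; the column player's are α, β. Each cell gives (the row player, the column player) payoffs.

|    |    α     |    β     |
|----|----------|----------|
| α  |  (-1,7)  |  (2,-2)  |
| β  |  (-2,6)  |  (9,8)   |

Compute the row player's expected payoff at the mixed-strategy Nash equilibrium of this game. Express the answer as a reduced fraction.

The column player mixes with probability q on α, chosen so the row player is indifferent: (-1)q + 2(1−q) = (-2)q + 9(1−q) gives q = 7/8.
The row player's expected payoff (from either row, since indifferent) is (-1)·7/8 + 2·1/8 = -5/8.

-5/8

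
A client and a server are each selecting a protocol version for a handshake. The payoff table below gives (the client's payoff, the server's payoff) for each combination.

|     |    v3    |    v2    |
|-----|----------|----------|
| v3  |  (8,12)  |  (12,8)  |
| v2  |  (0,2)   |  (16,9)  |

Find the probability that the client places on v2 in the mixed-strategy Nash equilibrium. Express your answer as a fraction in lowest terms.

The client's mix p on v3 must make the server indifferent between v3 and v2.
The server's payoff from v3: 12p + 2(1−p). From v2: 8p + 9(1−p).
Set equal: 4p = 7(1−p) → p = 7/11.
Probability on v2 is 1 − 7/11 = 4/11.

4/11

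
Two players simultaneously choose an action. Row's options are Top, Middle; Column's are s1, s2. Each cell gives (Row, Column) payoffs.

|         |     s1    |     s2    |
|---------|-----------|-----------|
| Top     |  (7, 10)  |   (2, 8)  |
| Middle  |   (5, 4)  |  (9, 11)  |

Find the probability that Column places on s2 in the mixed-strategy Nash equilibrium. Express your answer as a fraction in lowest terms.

2/9

Column's mix q on s1 must make Row indifferent between Top and Middle.
Row's payoff from Top: 7q + 2(1−q). From Middle: 5q + 9(1−q).
Set equal: 2q = 7(1−q) → q = 7/9.
Probability on s2 is 1 − 7/9 = 2/9.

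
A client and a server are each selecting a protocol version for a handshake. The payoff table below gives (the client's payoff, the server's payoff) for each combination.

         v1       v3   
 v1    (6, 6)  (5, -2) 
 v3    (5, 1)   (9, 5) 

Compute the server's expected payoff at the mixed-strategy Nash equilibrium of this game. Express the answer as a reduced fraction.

The client mixes with probability p on v1, chosen so the server is indifferent: 6p + 1(1−p) = (-2)p + 5(1−p) gives p = 1/3.
The server's expected payoff is 6·1/3 + 1·2/3 = 8/3.

8/3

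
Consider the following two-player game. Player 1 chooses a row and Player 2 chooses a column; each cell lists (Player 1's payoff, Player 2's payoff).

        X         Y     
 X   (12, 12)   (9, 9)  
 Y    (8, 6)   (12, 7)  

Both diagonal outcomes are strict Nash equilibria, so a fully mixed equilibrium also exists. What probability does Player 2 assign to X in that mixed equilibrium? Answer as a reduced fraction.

Player 2's mix q on X must make Player 1 indifferent between X and Y.
Player 1's payoff from X: 12q + 9(1−q). From Y: 8q + 12(1−q).
Set equal: 4q = 3(1−q) → q = 3/7.

3/7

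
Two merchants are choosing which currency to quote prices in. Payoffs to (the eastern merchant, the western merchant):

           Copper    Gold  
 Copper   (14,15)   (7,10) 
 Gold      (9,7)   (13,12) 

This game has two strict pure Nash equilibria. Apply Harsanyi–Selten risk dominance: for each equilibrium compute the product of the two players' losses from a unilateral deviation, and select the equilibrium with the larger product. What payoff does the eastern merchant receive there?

13

At both Copper: the eastern merchant loses 14 − 9 = 5 by deviating; the western merchant loses 15 − 10 = 5. Product = 5·5 = 25.
At both Gold: the eastern merchant loses 13 − 7 = 6 by deviating; the western merchant loses 12 − 7 = 5. Product = 6·5 = 30.
30 > 25, so both Gold is risk-dominant. The eastern merchant's payoff there is 13.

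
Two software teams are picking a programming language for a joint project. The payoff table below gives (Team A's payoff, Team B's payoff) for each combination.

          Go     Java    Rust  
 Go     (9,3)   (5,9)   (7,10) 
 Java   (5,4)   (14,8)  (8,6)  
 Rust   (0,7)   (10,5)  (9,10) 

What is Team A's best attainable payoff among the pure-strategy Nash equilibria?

14

Both Java is a pure NE (Team A: 14 ≥ 10; Team B: 8 ≥ 6). Team A gets 14.
Both Rust is a pure NE (Team A: 9 ≥ 8; Team B: 10 ≥ 7). Team A gets 9.
Every other cell has a profitable deviation for at least one player. Highest of {14, 9} is 14.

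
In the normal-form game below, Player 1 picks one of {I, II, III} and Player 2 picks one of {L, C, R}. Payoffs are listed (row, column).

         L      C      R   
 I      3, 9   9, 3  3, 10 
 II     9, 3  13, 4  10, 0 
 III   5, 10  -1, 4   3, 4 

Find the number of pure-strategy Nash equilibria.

(II, C): Player 1 gets 13 (best alternative 9); Player 2 gets 4 (best alternative 3). Neither deviates — NE.
(III, R) is not a NE: Player 1 would switch to II (10 > 3).
No other cell survives both best-response checks, so there is 1 pure NE.

1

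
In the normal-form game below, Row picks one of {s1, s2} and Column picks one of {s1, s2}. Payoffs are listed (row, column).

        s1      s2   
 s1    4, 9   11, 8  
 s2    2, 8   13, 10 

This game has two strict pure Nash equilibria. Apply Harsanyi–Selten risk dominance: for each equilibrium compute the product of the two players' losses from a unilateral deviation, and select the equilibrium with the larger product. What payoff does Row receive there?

At both s1: Row loses 4 − 2 = 2 by deviating; Column loses 9 − 8 = 1. Product = 2·1 = 2.
At both s2: Row loses 13 − 11 = 2 by deviating; Column loses 10 − 8 = 2. Product = 2·2 = 4.
4 > 2, so both s2 is risk-dominant. Row's payoff there is 13.

13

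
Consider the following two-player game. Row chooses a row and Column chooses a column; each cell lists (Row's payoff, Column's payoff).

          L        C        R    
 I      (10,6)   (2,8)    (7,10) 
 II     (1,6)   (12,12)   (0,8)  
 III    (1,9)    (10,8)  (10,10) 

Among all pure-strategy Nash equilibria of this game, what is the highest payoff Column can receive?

12

(II, C) is a pure NE (Row: 12 ≥ 10; Column: 12 ≥ 8). Column gets 12.
(III, R) is a pure NE (Row: 10 ≥ 7; Column: 10 ≥ 9). Column gets 10.
Every other cell has a profitable deviation for at least one player. Highest of {12, 10} is 12.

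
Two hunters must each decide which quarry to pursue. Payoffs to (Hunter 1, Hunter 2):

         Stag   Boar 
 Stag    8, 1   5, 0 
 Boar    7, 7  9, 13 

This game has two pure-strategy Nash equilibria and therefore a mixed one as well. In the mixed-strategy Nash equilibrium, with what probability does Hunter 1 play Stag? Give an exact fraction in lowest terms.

6/7

Hunter 1's mix p on Stag must make Hunter 2 indifferent between Stag and Boar.
Hunter 2's payoff from Stag: 1p + 7(1−p). From Boar: 0p + 13(1−p).
Set equal: 1p = 6(1−p) → p = 6/7.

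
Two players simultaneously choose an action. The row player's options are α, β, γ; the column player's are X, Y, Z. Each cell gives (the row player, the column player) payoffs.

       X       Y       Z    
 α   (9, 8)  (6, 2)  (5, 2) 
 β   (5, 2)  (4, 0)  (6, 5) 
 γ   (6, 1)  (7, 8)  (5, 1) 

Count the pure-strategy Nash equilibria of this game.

3

(α, X): the row player gets 9 (best alternative 6); the column player gets 8 (best alternative 2). Neither deviates — NE.
(β, Z): the row player gets 6 (best alternative 5); the column player gets 5 (best alternative 2). Neither deviates — NE.
(γ, Y): the row player gets 7 (best alternative 6); the column player gets 8 (best alternative 1). Neither deviates — NE.
(γ, Z) is not a NE: the row player would switch to β (6 > 5).
No other cell survives both best-response checks, so there are 3 pure NE.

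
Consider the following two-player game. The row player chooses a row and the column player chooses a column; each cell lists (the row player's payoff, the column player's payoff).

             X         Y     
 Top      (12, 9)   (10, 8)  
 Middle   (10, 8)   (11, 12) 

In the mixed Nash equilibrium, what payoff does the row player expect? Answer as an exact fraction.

The column player mixes with probability q on X, chosen so the row player is indifferent: 12q + 10(1−q) = 10q + 11(1−q) gives q = 1/3.
The row player's expected payoff (from either row, since indifferent) is 12·1/3 + 10·2/3 = 32/3.

32/3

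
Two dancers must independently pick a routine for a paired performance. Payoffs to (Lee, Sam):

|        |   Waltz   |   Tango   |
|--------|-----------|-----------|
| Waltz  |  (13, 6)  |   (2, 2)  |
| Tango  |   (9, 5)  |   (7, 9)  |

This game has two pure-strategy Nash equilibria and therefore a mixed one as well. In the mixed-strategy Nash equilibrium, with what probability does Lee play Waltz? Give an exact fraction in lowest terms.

1/2

Lee's mix p on Waltz must make Sam indifferent between Waltz and Tango.
Sam's payoff from Waltz: 6p + 5(1−p). From Tango: 2p + 9(1−p).
Set equal: 4p = 4(1−p) → p = 4/8 = 1/2.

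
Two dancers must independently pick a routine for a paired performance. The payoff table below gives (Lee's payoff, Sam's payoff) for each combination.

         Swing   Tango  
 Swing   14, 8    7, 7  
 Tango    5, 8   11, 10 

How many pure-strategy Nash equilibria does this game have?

2

Both Swing: Lee gets 14 (best alternative 5); Sam gets 8 (best alternative 7). Neither deviates — NE.
Both Tango: Lee gets 11 (best alternative 7); Sam gets 10 (best alternative 8). Neither deviates — NE.
(Tango, Swing) is not a NE: Lee would switch to Swing (14 > 5).
No other cell survives both best-response checks, so there are 2 pure NE.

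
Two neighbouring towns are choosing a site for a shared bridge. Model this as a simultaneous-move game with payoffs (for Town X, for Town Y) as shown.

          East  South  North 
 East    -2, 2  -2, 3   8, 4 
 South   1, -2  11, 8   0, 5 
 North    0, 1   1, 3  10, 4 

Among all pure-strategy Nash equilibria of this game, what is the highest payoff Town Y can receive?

Both South is a pure NE (Town X: 11 ≥ 1; Town Y: 8 ≥ 5). Town Y gets 8.
Both North is a pure NE (Town X: 10 ≥ 8; Town Y: 4 ≥ 3). Town Y gets 4.
Every other cell has a profitable deviation for at least one player. Highest of {8, 4} is 8.

8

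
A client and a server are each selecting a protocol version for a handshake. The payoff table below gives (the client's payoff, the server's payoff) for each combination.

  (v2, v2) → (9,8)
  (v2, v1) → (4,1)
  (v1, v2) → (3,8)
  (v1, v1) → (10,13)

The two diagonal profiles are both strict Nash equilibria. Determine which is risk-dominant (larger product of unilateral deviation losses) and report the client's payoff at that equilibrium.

9

At both v2: the client loses 9 − 3 = 6 by deviating; the server loses 8 − 1 = 7. Product = 6·7 = 42.
At both v1: the client loses 10 − 4 = 6 by deviating; the server loses 13 − 8 = 5. Product = 6·5 = 30.
42 > 30, so both v2 is risk-dominant. The client's payoff there is 9.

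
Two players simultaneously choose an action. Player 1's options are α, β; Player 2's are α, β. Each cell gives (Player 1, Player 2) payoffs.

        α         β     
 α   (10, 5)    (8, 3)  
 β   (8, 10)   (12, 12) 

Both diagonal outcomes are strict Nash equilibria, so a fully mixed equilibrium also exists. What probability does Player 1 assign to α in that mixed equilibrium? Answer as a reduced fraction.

Player 1's mix p on α must make Player 2 indifferent between α and β.
Player 2's payoff from α: 5p + 10(1−p). From β: 3p + 12(1−p).
Set equal: 2p = 2(1−p) → p = 2/4 = 1/2.

1/2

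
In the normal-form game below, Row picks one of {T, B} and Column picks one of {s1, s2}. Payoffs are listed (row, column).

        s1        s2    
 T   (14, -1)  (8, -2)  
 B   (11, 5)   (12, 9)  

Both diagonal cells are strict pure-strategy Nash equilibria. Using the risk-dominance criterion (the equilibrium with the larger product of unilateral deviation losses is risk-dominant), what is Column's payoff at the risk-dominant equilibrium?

At (T, s1): Row loses 14 − 11 = 3 by deviating; Column loses -1 − (-2) = 1. Product = 3·1 = 3.
At (B, s2): Row loses 12 − 8 = 4 by deviating; Column loses 9 − 5 = 4. Product = 4·4 = 16.
16 > 3, so (B, s2) is risk-dominant. Column's payoff there is 9.

9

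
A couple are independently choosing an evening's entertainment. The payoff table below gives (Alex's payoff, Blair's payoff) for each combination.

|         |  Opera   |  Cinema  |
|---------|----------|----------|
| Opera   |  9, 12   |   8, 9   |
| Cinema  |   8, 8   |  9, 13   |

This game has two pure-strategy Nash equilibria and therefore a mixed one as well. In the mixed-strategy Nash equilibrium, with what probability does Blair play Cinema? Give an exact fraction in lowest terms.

Blair's mix q on Opera must make Alex indifferent between Opera and Cinema.
Alex's payoff from Opera: 9q + 8(1−q). From Cinema: 8q + 9(1−q).
Set equal: 1q = 1(1−q) → q = 1/2.
Probability on Cinema is 1 − 1/2 = 1/2.

1/2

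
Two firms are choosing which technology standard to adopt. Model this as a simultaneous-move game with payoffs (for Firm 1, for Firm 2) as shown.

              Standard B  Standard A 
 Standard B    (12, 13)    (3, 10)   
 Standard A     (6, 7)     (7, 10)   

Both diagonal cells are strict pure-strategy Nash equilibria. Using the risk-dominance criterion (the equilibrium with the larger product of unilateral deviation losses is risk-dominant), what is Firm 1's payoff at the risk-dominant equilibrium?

At both Standard B: Firm 1 loses 12 − 6 = 6 by deviating; Firm 2 loses 13 − 10 = 3. Product = 6·3 = 18.
At both Standard A: Firm 1 loses 7 − 3 = 4 by deviating; Firm 2 loses 10 − 7 = 3. Product = 4·3 = 12.
18 > 12, so both Standard B is risk-dominant. Firm 1's payoff there is 12.

12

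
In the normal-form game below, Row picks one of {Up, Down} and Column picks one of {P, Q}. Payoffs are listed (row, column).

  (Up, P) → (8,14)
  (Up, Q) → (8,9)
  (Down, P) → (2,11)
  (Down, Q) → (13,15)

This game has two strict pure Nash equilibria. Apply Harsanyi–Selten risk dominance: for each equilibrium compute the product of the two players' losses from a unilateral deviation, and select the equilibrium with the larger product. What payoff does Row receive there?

At (Up, P): Row loses 8 − 2 = 6 by deviating; Column loses 14 − 9 = 5. Product = 6·5 = 30.
At (Down, Q): Row loses 13 − 8 = 5 by deviating; Column loses 15 − 11 = 4. Product = 5·4 = 20.
30 > 20, so (Up, P) is risk-dominant. Row's payoff there is 8.

8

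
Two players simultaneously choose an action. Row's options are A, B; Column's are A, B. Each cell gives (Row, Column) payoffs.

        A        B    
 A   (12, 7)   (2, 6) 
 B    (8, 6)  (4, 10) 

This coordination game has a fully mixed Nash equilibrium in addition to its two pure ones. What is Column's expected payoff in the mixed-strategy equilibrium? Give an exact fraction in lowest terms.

34/5

Row mixes with probability p on A, chosen so Column is indifferent: 7p + 6(1−p) = 6p + 10(1−p) gives p = 4/5.
Column's expected payoff is 7·4/5 + 6·1/5 = 34/5.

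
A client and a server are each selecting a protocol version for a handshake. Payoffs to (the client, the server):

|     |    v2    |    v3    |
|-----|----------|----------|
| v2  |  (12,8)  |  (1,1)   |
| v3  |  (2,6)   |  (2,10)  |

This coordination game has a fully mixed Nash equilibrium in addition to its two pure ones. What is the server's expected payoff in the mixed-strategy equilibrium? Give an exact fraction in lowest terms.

The client mixes with probability p on v2, chosen so the server is indifferent: 8p + 6(1−p) = 1p + 10(1−p) gives p = 4/11.
The server's expected payoff is 8·4/11 + 6·7/11 = 74/11.

74/11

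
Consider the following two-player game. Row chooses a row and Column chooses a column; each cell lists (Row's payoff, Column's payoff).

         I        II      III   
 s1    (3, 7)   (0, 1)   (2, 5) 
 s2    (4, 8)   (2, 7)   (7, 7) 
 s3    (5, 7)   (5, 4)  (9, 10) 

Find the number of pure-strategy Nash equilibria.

(s3, III): Row gets 9 (best alternative 7); Column gets 10 (best alternative 7). Neither deviates — NE.
(s2, II) is not a NE: Row would switch to s3 (5 > 2).
No other cell survives both best-response checks, so there is 1 pure NE.

1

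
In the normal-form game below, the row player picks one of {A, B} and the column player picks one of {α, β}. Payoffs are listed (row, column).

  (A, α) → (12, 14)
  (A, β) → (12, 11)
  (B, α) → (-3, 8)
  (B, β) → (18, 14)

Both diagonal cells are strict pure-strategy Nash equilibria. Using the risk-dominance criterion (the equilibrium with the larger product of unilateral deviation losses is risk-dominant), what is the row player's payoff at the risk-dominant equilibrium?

At (A, α): the row player loses 12 − (-3) = 15 by deviating; the column player loses 14 − 11 = 3. Product = 15·3 = 45.
At (B, β): the row player loses 18 − 12 = 6 by deviating; the column player loses 14 − 8 = 6. Product = 6·6 = 36.
45 > 36, so (A, α) is risk-dominant. The row player's payoff there is 12.

12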